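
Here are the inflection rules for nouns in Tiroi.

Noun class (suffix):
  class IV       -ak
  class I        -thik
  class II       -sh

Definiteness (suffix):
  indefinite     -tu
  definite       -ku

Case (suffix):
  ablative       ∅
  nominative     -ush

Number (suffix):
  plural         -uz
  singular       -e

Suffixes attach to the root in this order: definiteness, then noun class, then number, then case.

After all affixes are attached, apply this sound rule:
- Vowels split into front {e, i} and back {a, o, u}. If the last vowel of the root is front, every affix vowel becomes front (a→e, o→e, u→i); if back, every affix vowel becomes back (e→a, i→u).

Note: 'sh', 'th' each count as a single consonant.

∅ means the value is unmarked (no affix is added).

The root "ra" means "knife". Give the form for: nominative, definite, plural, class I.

rakuthukuzush

Attach definiteness definite -ku → raku.
Attach noun class class I -thik → rakuthik.
Attach number plural -uz → rakuthikuz.
Attach case nominative -ush → rakuthikuzush.
Apply vowel harmony: rakuthikuzush → rakuthukuzush.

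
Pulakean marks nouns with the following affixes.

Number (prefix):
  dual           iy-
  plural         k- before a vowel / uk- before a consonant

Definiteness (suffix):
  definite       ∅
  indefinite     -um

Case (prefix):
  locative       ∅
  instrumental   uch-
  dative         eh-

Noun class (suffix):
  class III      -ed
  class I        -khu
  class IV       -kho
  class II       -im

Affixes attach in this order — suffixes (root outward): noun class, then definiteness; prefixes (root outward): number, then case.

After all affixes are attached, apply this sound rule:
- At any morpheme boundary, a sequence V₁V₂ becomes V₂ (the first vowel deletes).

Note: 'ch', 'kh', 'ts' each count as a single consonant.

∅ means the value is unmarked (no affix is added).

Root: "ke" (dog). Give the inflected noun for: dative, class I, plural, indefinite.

ehukkekhum

Attach number plural uk- (before consonant 'k') → ukke.
Attach noun class class I -khu → ukkekhu.
Attach definiteness indefinite -um → ukkekhuum.
Attach case dative eh- → ehukkekhuum.
Apply vowel deletion: ehukkekhuum → ehukkekhum.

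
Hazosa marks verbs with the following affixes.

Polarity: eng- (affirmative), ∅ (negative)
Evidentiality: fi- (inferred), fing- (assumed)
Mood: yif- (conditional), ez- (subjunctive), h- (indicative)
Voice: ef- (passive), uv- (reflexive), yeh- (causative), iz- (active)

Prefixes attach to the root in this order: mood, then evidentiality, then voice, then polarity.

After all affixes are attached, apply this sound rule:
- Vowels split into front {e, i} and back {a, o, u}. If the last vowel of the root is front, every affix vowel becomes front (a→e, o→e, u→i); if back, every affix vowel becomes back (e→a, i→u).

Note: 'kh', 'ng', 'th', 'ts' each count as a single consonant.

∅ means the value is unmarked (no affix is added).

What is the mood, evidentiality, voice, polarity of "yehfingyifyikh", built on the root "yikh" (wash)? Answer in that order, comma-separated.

conditional, assumed, causative, negative

Segment: yeh-fing-yif-yikh.
mood: yif- → conditional.
evidentiality: fing- → assumed.
voice: yeh- → causative.
polarity: ∅ → negative.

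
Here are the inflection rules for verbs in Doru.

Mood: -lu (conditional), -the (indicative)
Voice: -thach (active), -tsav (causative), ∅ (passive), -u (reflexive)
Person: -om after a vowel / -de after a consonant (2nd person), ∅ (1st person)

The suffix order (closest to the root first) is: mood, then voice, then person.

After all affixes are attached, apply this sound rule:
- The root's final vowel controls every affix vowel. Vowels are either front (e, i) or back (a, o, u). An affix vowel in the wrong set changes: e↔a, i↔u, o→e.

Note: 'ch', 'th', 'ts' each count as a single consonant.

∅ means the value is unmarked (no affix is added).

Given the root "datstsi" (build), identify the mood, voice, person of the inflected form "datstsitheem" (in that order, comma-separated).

indicative, passive, 2nd person

Segment: datstsi-the-om.
mood: -the → indicative.
voice: ∅ → passive.
person: -om/de → 2nd person.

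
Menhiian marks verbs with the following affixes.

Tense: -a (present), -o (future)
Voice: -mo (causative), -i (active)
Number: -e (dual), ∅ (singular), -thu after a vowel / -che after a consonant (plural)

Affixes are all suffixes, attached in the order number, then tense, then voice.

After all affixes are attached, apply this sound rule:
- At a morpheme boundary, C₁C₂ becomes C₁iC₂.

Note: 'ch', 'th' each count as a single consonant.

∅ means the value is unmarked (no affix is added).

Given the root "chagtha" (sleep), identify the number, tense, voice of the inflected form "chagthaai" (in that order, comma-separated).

Segment: chagtha-a-i.
number: ∅ → singular.
tense: -a → present.
voice: -i → active.

singular, present, active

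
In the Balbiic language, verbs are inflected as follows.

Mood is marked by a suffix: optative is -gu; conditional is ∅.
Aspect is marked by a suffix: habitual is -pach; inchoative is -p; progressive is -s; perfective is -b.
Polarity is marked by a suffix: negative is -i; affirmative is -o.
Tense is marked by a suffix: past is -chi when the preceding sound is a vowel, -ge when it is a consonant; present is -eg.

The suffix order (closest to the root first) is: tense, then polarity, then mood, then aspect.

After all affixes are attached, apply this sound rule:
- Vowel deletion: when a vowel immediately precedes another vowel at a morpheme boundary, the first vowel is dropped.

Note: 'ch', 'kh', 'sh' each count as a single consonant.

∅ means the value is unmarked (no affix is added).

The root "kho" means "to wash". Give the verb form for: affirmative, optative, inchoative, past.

khochogup

Attach tense past -chi (after vowel 'o') → khochi.
Attach polarity affirmative -o → khochio.
Attach mood optative -gu → khochiogu.
Attach aspect inchoative -p → khochiogup.
Apply vowel deletion: khochiogup → khochogup.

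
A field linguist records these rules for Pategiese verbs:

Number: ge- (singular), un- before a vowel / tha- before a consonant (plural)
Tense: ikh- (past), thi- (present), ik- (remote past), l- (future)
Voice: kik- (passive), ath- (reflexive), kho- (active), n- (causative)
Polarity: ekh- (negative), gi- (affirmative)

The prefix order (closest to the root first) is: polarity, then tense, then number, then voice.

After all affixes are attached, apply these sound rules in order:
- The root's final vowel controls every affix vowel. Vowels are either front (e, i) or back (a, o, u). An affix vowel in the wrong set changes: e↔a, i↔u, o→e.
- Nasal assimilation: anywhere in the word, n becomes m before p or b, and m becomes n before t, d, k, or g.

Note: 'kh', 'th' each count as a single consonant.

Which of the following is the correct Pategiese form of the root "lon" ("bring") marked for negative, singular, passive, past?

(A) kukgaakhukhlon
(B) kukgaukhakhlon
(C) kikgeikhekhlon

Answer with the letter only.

B

Attach polarity negative ekh- → ekhlon.
Attach tense past ikh- → ikhekhlon.
Attach number singular ge- → geikhekhlon.
Attach voice passive kik- → kikgeikhekhlon.
Apply vowel harmony: kikgeikhekhlon → kukgaukhakhlon.
Nasal assimilation: no change.
So the correct form is kukgaukhakhlon, option (B).
(C) kikgeikhekhlon is wrong: it fails to apply the sound rule(s).
(A) kukgaakhukhlon is wrong: it has the affixes in the wrong order.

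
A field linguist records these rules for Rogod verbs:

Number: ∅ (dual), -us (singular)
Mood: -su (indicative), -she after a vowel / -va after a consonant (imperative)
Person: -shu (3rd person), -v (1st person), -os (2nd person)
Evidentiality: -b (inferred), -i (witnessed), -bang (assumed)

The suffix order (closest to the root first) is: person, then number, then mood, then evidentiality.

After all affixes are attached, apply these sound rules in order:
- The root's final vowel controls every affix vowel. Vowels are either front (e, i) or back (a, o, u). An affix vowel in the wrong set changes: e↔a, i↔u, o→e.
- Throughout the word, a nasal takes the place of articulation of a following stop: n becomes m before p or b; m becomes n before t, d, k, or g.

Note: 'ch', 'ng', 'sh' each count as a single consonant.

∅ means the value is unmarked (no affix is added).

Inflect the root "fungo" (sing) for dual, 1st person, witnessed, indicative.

Attach person 1st person -v → fungov.
number = dual: zero marking, form stays fungov.
Attach mood indicative -su → fungovsu.
Attach evidentiality witnessed -i → fungovsui.
Apply vowel harmony: fungovsui → fungovsuu.
Nasal assimilation: no change.

fungovsuu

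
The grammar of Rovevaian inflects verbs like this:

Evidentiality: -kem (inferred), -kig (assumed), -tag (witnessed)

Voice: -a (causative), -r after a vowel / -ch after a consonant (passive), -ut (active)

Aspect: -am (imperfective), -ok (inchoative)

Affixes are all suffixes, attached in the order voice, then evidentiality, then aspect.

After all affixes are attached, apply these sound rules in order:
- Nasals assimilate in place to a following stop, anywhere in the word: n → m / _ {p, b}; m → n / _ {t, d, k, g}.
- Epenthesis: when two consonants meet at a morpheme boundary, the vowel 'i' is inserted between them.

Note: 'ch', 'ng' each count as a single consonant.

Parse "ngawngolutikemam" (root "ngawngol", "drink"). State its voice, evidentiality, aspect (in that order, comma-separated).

active, inferred, imperfective

Segment: ngawngol-ut-kem-am.
voice: -ut → active.
evidentiality: -kem → inferred.
aspect: -am → imperfective.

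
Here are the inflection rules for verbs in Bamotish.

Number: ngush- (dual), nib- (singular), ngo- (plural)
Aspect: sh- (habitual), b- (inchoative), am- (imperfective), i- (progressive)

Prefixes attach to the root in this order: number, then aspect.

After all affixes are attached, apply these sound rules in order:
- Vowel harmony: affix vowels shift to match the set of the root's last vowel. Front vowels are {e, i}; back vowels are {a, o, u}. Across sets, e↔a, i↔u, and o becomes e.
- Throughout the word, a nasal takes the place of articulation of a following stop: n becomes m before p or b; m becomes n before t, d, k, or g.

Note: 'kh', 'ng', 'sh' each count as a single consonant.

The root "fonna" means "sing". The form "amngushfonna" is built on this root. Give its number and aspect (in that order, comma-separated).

dual, imperfective

Segment: am-ngush-fonna.
number: ngush- → dual.
aspect: am- → imperfective.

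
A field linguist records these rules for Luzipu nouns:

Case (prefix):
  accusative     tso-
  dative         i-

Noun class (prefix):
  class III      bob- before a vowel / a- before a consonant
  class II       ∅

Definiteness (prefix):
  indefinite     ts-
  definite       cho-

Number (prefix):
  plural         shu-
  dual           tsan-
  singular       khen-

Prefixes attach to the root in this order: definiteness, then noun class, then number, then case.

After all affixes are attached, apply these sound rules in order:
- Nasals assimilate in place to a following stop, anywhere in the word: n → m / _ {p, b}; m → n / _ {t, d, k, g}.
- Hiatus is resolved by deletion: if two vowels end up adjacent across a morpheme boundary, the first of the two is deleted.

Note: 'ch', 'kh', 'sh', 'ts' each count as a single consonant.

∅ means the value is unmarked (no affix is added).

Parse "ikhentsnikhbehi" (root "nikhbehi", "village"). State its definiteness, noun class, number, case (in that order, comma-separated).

Segment: i-khen-ts-nikhbehi.
definiteness: ts- → indefinite.
noun class: ∅ → class II.
number: khen- → singular.
case: i- → dative.

indefinite, class II, singular, dative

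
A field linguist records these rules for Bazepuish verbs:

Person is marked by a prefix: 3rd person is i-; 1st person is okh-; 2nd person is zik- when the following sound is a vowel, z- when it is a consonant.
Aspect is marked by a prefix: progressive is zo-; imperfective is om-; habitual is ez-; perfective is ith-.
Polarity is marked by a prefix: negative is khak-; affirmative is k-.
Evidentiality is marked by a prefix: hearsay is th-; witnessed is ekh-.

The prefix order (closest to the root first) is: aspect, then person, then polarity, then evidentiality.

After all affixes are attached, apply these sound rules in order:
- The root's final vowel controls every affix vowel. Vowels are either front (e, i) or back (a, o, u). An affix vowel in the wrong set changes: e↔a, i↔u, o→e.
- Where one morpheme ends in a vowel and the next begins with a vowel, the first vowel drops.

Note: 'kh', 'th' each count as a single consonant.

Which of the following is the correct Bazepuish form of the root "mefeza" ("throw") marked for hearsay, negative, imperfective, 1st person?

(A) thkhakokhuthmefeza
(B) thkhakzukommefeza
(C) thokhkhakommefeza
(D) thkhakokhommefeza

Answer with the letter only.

Attach aspect imperfective om- → ommefeza.
Attach person 1st person okh- → okhommefeza.
Attach polarity negative khak- → khakokhommefeza.
Attach evidentiality hearsay th- → thkhakokhommefeza.
Vowel harmony: no change.
Vowel deletion: no change.
So the correct form is thkhakokhommefeza, option (D).
(B) thkhakzukommefeza is wrong: it uses 2nd person instead of 1st person for person.
(C) thokhkhakommefeza is wrong: it has the affixes in the wrong order.
(A) thkhakokhuthmefeza is wrong: it uses perfective instead of imperfective for aspect.

D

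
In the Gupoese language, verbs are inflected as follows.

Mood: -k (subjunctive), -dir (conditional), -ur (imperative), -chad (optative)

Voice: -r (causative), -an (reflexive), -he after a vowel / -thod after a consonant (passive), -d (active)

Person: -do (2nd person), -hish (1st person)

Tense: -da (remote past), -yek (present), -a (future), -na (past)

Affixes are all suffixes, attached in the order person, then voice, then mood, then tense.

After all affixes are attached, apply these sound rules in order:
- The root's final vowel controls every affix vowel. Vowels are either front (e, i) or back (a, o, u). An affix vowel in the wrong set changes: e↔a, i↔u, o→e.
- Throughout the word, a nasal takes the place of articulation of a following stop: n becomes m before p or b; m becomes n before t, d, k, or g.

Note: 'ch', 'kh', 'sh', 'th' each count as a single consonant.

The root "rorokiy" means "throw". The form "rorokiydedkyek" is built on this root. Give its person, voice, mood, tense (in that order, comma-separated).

2nd person, active, subjunctive, present

Segment: rorokiy-do-d-k-yek.
person: -do → 2nd person.
voice: -d → active.
mood: -k → subjunctive.
tense: -yek → present.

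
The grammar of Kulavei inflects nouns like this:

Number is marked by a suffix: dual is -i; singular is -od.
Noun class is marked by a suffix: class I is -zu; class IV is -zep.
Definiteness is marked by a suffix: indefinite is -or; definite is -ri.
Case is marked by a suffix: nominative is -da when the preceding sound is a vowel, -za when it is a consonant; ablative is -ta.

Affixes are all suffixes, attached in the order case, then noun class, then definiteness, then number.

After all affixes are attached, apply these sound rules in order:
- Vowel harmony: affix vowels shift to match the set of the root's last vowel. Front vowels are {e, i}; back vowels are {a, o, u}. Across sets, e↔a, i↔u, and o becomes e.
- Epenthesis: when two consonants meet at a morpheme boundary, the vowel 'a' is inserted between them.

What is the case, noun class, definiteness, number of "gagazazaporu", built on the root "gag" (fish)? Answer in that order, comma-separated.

nominative, class IV, indefinite, dual

Segment: gag-za-zep-or-i.
case: -da/za → nominative.
noun class: -zep → class IV.
definiteness: -or → indefinite.
number: -i → dual.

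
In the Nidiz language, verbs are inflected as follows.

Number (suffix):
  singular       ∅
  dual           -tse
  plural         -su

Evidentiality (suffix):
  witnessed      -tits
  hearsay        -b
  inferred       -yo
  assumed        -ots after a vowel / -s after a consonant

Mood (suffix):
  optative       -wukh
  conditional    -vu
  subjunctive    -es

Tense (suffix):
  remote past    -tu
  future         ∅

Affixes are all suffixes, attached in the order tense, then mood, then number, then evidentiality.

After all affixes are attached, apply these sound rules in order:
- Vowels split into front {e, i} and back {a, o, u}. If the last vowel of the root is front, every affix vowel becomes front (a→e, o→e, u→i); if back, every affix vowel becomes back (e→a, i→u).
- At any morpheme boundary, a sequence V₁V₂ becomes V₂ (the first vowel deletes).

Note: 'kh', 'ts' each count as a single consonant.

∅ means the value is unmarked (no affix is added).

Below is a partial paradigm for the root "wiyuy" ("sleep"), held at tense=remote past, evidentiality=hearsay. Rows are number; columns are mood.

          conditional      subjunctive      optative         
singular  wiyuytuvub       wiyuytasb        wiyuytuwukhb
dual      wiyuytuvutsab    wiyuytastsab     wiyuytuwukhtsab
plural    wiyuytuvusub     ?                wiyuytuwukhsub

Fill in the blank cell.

Attach tense remote past -tu → wiyuytu.
Attach mood subjunctive -es → wiyuytues.
Attach number plural -su → wiyuytuessu.
Attach evidentiality hearsay -b → wiyuytuessub.
Apply vowel harmony: wiyuytuessub → wiyuytuassub.
Apply vowel deletion: wiyuytuassub → wiyuytassub.

wiyuytassub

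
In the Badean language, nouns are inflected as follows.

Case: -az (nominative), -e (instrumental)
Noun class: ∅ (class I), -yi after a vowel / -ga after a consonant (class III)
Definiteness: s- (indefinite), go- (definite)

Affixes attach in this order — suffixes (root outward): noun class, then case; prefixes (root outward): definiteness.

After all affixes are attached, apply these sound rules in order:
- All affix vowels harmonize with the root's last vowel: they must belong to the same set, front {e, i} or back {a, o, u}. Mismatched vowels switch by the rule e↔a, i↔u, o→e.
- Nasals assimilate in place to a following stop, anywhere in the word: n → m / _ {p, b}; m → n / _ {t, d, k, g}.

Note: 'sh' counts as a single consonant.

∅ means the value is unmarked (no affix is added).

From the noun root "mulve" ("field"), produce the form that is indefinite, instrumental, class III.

smulveyie

Attach noun class class III -yi (after vowel 'e') → mulveyi.
Attach case instrumental -e → mulveyie.
Attach definiteness indefinite s- → smulveyie.
Vowel harmony: no change.
Nasal assimilation: no change.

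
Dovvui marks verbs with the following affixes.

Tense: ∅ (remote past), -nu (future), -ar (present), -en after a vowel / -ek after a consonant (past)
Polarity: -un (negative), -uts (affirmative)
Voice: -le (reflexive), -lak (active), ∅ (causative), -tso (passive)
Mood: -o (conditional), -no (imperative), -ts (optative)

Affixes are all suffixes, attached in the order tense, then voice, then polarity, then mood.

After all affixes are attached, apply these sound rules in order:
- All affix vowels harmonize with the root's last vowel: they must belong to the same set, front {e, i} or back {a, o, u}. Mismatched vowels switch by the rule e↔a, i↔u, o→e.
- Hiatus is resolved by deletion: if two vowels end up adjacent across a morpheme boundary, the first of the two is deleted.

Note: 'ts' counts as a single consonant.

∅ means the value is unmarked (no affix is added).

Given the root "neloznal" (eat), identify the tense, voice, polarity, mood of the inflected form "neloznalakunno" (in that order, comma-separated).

Segment: neloznal-ek-un-no.
tense: -en/ek → past.
voice: ∅ → causative.
polarity: -un → negative.
mood: -no → imperative.

past, causative, negative, imperative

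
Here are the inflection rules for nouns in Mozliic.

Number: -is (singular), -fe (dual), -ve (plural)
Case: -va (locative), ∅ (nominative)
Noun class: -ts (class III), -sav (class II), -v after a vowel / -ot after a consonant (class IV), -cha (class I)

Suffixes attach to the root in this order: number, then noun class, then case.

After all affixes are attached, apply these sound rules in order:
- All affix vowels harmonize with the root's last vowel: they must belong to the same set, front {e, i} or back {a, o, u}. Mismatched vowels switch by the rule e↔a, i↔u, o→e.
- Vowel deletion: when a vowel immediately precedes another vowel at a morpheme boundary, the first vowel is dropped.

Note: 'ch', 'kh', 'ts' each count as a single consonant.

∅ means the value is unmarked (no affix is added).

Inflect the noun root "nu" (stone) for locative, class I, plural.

nuvachava

Attach number plural -ve → nuve.
Attach noun class class I -cha → nuvecha.
Attach case locative -va → nuvechava.
Apply vowel harmony: nuvechava → nuvachava.
Vowel deletion: no change.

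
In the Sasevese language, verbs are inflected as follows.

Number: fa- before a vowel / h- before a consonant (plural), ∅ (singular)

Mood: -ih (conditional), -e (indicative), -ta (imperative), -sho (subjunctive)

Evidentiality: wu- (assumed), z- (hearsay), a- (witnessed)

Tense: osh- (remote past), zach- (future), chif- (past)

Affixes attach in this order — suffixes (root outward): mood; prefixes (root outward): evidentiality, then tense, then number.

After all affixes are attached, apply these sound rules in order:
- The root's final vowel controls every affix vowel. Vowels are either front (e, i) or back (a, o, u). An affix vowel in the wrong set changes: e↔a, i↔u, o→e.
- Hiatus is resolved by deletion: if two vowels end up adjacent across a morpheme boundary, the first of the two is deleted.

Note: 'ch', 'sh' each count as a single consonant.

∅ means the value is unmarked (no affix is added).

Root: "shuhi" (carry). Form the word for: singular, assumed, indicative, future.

Attach evidentiality assumed wu- → wushuhi.
Attach tense future zach- → zachwushuhi.
number = singular: zero marking, form stays zachwushuhi.
Attach mood indicative -e → zachwushuhie.
Apply vowel harmony: zachwushuhie → zechwishuhie.
Apply vowel deletion: zechwishuhie → zechwishuhe.

zechwishuhe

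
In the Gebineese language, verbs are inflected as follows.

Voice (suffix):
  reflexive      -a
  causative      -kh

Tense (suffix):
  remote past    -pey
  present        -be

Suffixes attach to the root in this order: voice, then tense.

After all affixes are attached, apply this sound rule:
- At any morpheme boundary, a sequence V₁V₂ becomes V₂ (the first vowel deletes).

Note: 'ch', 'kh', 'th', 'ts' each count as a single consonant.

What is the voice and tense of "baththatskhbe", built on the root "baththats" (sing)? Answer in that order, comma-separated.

causative, present

Segment: baththats-kh-be.
voice: -kh → causative.
tense: -be → present.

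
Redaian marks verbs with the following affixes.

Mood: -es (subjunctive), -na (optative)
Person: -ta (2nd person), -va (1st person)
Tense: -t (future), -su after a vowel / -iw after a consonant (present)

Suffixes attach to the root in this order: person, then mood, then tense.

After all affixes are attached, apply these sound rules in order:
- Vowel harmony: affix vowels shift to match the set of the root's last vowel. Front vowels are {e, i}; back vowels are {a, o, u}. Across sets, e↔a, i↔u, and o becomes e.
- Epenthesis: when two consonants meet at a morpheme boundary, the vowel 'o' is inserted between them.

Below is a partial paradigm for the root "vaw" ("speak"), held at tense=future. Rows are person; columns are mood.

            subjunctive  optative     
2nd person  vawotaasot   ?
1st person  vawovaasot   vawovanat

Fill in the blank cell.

Attach person 2nd person -ta → vawta.
Attach mood optative -na → vawtana.
Attach tense future -t → vawtanat.
Vowel harmony: no change.
Apply epenthesis: vawtanat → vawotanat.

vawotanat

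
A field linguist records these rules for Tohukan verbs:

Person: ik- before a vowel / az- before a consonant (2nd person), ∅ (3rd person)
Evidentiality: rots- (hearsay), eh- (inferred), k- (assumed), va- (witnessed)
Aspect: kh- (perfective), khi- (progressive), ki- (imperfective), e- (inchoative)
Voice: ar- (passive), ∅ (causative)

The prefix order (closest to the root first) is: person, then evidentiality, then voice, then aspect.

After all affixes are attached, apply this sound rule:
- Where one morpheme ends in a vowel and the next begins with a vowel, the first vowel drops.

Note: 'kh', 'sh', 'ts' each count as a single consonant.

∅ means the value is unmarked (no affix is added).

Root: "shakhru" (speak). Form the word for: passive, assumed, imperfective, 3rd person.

karkshakhru

person = 3rd person: zero marking, form stays shakhru.
Attach evidentiality assumed k- → kshakhru.
Attach voice passive ar- → arkshakhru.
Attach aspect imperfective ki- → kiarkshakhru.
Apply vowel deletion: kiarkshakhru → karkshakhru.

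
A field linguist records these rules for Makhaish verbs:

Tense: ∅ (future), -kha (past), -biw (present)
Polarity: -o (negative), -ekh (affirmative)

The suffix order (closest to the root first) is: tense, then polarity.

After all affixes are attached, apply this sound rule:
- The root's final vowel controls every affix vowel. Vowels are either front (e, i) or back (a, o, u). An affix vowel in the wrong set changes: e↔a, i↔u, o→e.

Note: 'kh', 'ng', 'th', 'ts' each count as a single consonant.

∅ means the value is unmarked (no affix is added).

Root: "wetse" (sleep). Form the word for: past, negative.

Attach tense past -kha → wetsekha.
Attach polarity negative -o → wetsekhao.
Apply vowel harmony: wetsekhao → wetsekhee.

wetsekhee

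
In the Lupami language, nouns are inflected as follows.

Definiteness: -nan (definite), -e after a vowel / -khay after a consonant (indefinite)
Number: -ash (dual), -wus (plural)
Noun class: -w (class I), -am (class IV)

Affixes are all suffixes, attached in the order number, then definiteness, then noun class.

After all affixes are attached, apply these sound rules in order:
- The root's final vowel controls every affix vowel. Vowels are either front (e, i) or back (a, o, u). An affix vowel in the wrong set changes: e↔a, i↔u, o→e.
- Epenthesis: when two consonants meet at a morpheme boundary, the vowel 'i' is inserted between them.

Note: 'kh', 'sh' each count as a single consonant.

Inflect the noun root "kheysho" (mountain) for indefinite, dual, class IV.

kheyshoashikhayam

Attach number dual -ash → kheyshoash.
Attach definiteness indefinite -khay (after consonant 'sh') → kheyshoashkhay.
Attach noun class class IV -am → kheyshoashkhayam.
Vowel harmony: no change.
Apply epenthesis: kheyshoashkhayam → kheyshoashikhayam.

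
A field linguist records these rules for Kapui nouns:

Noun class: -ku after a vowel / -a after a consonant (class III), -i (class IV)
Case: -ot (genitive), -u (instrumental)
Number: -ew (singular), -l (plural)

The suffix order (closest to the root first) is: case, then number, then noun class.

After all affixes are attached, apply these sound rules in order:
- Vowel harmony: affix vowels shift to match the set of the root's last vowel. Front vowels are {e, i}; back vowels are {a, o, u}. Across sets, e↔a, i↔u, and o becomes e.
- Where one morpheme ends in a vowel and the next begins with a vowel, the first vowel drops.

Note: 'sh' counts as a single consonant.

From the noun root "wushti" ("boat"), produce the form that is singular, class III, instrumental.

Attach case instrumental -u → wushtiu.
Attach number singular -ew → wushtiuew.
Attach noun class class III -a (after consonant 'w') → wushtiuewa.
Apply vowel harmony: wushtiuewa → wushtiiewe.
Apply vowel deletion: wushtiiewe → wushtewe.

wushtewe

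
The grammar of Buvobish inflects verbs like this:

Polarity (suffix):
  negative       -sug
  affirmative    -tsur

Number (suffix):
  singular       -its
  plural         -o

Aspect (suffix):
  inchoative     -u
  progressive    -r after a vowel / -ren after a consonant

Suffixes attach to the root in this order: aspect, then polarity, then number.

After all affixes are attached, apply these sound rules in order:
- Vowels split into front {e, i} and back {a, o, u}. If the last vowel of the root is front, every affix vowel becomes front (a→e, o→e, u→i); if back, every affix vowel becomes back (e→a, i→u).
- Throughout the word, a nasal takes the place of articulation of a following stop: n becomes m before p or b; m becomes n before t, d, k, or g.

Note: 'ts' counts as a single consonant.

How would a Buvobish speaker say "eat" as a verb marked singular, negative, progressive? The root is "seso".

Attach aspect progressive -r (after vowel 'o') → sesor.
Attach polarity negative -sug → sesorsug.
Attach number singular -its → sesorsugits.
Apply vowel harmony: sesorsugits → sesorsuguts.
Nasal assimilation: no change.

sesorsuguts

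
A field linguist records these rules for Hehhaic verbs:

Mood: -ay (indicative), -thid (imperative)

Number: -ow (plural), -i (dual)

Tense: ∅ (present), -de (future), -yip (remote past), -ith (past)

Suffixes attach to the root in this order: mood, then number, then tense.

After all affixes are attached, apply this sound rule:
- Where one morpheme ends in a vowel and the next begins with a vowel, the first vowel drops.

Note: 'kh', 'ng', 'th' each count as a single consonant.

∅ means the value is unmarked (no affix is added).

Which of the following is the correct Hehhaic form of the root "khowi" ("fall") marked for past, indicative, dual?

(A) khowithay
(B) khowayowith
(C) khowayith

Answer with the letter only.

C

Attach mood indicative -ay → khowiay.
Attach number dual -i → khowiayi.
Attach tense past -ith → khowiayiith.
Apply vowel deletion: khowiayiith → khowayith.
So the correct form is khowayith, option (C).
(B) khowayowith is wrong: it uses plural instead of dual for number.
(A) khowithay is wrong: it has the affixes in the wrong order.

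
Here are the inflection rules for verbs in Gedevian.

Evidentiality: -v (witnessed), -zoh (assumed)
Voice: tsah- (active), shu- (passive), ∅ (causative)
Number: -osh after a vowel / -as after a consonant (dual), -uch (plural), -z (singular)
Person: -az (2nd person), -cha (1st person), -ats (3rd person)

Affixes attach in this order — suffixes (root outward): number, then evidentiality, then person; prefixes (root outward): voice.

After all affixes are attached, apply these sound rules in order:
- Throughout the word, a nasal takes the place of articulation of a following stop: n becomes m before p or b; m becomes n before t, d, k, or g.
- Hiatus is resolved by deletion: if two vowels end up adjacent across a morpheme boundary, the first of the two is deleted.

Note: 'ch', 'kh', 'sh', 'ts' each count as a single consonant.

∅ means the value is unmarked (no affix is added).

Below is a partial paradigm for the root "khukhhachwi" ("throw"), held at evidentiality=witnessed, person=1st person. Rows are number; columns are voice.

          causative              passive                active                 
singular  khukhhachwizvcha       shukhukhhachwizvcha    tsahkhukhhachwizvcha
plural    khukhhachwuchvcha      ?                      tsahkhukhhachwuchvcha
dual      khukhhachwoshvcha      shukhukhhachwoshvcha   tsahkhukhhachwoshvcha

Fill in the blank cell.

shukhukhhachwuchvcha

Attach number plural -uch → khukhhachwiuch.
Attach evidentiality witnessed -v → khukhhachwiuchv.
Attach voice passive shu- → shukhukhhachwiuchv.
Attach person 1st person -cha → shukhukhhachwiuchvcha.
Nasal assimilation: no change.
Apply vowel deletion: shukhukhhachwiuchvcha → shukhukhhachwuchvcha.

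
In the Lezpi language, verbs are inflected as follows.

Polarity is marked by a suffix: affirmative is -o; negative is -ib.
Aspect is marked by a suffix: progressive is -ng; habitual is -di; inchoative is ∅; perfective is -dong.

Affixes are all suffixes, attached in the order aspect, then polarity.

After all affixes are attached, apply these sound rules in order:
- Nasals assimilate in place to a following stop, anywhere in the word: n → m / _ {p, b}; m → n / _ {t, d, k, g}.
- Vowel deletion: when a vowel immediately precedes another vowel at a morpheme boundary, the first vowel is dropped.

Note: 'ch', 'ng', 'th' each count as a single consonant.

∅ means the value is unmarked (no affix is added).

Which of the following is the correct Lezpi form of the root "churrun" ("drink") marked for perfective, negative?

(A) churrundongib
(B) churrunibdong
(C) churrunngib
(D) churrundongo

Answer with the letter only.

Attach aspect perfective -dong → churrundong.
Attach polarity negative -ib → churrundongib.
Nasal assimilation: no change.
Vowel deletion: no change.
So the correct form is churrundongib, option (A).
(D) churrundongo is wrong: it uses affirmative instead of negative for polarity.
(C) churrunngib is wrong: it uses progressive instead of perfective for aspect.
(B) churrunibdong is wrong: it has the affixes in the wrong order.

A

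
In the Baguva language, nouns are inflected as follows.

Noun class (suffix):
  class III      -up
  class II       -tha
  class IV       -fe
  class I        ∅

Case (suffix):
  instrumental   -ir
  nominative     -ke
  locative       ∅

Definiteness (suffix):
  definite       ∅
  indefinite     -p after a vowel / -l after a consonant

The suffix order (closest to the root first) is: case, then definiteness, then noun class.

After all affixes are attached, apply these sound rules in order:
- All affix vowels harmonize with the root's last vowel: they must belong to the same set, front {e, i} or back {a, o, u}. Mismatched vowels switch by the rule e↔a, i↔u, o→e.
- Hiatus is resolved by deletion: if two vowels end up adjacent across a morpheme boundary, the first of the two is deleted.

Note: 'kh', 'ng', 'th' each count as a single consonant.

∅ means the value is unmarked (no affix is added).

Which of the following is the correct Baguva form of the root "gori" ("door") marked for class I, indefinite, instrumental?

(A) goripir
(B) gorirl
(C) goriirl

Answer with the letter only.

Attach case instrumental -ir → goriir.
Attach definiteness indefinite -l (after consonant 'r') → goriirl.
noun class = class I: zero marking, form stays goriirl.
Vowel harmony: no change.
Apply vowel deletion: goriirl → gorirl.
So the correct form is gorirl, option (B).
(A) goripir is wrong: it has the affixes in the wrong order.
(C) goriirl is wrong: it fails to apply the sound rule(s).

B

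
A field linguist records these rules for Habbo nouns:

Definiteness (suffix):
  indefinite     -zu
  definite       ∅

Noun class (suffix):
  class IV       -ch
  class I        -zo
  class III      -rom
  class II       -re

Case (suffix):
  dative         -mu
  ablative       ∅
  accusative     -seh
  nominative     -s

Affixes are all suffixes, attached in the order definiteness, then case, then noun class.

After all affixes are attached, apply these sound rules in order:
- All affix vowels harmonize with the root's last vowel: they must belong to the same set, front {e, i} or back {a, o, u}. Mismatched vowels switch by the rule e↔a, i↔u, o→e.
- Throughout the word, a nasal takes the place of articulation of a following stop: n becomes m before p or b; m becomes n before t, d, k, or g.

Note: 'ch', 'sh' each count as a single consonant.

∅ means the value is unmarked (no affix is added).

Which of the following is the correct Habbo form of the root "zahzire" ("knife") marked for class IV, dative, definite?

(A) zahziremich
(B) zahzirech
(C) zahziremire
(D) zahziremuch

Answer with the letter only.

definiteness = definite: zero marking, form stays zahzire.
Attach case dative -mu → zahziremu.
Attach noun class class IV -ch → zahziremuch.
Apply vowel harmony: zahziremuch → zahziremich.
Nasal assimilation: no change.
So the correct form is zahziremich, option (A).
(C) zahziremire is wrong: it uses class II instead of class IV for noun class.
(B) zahzirech is wrong: it uses ablative instead of dative for case.
(D) zahziremuch is wrong: it fails to apply the sound rule(s).

A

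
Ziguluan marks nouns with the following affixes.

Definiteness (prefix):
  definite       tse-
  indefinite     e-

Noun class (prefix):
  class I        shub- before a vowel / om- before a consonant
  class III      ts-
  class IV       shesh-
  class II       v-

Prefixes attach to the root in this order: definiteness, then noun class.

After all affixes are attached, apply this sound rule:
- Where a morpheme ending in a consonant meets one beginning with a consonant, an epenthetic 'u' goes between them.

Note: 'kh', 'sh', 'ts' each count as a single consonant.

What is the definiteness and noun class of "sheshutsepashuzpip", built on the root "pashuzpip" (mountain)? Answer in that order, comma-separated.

Segment: shesh-tse-pashuzpip.
definiteness: tse- → definite.
noun class: shesh- → class IV.

definite, class IV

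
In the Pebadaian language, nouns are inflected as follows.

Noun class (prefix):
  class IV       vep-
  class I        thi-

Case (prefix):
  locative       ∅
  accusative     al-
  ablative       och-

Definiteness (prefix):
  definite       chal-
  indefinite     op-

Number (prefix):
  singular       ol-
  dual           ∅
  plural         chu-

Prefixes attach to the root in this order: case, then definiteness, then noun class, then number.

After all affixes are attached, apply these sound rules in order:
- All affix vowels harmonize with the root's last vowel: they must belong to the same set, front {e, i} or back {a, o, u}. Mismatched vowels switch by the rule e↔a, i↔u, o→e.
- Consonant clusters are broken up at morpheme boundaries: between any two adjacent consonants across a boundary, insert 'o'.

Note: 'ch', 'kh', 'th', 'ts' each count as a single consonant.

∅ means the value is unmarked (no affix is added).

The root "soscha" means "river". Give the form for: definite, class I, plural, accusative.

Attach case accusative al- → alsoscha.
Attach definiteness definite chal- → chalalsoscha.
Attach noun class class I thi- → thichalalsoscha.
Attach number plural chu- → chuthichalalsoscha.
Apply vowel harmony: chuthichalalsoscha → chuthuchalalsoscha.
Apply epenthesis: chuthuchalalsoscha → chuthuchalalososcha.

chuthuchalalososcha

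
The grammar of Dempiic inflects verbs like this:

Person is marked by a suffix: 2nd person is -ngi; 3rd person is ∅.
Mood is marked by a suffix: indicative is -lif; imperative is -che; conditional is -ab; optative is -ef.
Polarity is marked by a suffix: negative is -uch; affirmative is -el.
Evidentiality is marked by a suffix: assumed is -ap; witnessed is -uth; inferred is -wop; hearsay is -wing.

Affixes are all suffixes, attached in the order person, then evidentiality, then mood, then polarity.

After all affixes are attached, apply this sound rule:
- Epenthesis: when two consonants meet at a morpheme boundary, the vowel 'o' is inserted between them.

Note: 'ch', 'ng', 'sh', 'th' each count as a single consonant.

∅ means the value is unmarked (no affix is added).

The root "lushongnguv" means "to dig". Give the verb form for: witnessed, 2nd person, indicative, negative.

Attach person 2nd person -ngi → lushongnguvngi.
Attach evidentiality witnessed -uth → lushongnguvngiuth.
Attach mood indicative -lif → lushongnguvngiuthlif.
Attach polarity negative -uch → lushongnguvngiuthlifuch.
Apply epenthesis: lushongnguvngiuthlifuch → lushongnguvongiutholifuch.

lushongnguvongiutholifuch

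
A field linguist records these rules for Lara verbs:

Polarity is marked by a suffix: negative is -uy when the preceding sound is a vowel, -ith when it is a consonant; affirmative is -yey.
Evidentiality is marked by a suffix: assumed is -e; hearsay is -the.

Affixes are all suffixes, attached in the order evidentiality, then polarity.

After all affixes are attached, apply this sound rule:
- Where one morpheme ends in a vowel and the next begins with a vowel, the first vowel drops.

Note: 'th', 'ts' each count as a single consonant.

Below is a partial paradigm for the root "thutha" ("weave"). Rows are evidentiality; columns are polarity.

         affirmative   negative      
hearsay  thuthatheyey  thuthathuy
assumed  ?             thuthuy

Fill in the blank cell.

thutheyey

Attach evidentiality assumed -e → thuthae.
Attach polarity affirmative -yey → thuthaeyey.
Apply vowel deletion: thuthaeyey → thutheyey.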